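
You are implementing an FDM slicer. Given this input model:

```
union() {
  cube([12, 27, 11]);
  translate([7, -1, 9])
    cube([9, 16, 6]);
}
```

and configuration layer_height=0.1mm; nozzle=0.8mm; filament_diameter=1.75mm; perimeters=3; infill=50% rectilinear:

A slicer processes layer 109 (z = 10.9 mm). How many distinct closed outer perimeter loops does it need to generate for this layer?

1

At z = 10.9 mm: the cube (footprint 12×27) is included at this height; the cube at (7, -1) (footprint 9×16) is included at this height; Taking the union: the regions partially overlap (shared area 75.00 mm²), so overlapping operands fuse into one piece — 1 connected region. The result has 1 disconnected region.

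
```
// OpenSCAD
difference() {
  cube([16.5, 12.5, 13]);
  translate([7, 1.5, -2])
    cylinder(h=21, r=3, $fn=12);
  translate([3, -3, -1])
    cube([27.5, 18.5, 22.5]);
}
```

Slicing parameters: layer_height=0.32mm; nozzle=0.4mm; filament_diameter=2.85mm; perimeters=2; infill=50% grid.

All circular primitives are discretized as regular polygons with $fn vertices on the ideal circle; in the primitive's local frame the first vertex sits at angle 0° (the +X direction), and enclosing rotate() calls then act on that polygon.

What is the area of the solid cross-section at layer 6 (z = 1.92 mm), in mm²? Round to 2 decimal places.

At z = 1.92 mm: the cube (footprint 16.5×12.5) is included at this height (area 206.25 mm²); the r=3 cylinder at (7, 1.5) gives a regular 12-gon of circumradius 3 (constant along its height) (area = (12/2)·3.000²·sin(360°/12) = 27.00 mm²); the cube at (3, -3) (footprint 27.5×18.5) is included at this height (area 508.75 mm²); Subtracting the remaining from the first: starting from the 16.5×12.5 cube (206.25 mm²), the r=3 cylinder at (7, 1.5) partially overlaps it — only the 21.90 mm² overlap (of its 27.00 mm²) is removed, clipping the outline; the 27.5×18.5 cube at (3, -3) partially overlaps it — only the 146.85 mm² overlap (of its 508.75 mm²) is removed, clipping the outline — area = 37.50 mm². Overall, the cross-section is a single solid region. Net area = 37.50 mm².

37.50 mm²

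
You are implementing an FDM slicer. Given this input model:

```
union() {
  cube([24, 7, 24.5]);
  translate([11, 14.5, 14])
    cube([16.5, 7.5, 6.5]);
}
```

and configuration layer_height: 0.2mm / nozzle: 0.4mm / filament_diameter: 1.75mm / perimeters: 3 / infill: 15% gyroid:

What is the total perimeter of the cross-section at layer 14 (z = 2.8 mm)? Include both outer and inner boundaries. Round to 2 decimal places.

62.00 mm

At z = 2.8 mm: the 24×7 cube contributes its full rectangle (perimeter 62.00 mm); the cube at (11, 14.5) is absent (z outside [14, 20.5]); Combining (union): only the 24×7 cube is present, so the union is just that shape — boundary = 62.00 mm. Overall, the cross-section is a single solid region. Total boundary length (outer) = 62.00 mm.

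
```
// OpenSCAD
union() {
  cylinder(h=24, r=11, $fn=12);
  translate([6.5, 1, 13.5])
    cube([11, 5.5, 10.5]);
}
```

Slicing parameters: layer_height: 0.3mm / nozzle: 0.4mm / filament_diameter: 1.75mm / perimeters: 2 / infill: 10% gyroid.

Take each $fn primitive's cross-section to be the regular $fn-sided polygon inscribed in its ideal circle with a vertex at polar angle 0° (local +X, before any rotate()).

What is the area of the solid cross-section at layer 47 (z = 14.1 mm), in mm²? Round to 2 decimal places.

404.64 mm²

At z = 14.1 mm: the r=11 cylinder contributes a regular 12-gon of circumradius 11 (area = (12/2)·11.000²·sin(360°/12) = 363.00 mm²); the cube at (6.5, 1) (footprint 11×5.5) is included at this height (area 60.50 mm²); Combining (union): the regions partially overlap — summed areas 423.50 mm² minus the doubly-counted overlap 18.86 mm² gives 404.64 mm² — area = 404.64 mm². Overall, the cross-section is a single solid region. Net area = 404.64 mm².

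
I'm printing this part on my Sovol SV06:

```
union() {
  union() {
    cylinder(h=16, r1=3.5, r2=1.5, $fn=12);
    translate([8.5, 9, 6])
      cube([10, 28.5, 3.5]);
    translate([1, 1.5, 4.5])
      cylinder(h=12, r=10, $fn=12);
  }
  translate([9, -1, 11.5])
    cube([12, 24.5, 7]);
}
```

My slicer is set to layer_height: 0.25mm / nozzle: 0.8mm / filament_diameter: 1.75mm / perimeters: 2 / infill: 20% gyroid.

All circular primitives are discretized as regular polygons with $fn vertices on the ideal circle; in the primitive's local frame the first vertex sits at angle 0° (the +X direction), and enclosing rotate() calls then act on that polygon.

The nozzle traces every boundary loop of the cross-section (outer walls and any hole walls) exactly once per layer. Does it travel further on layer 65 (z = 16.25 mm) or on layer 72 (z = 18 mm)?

layer 65 (z = 16.25 mm)

Layer 65 (z = 16.25): the cone is absent (z outside [0, 16]); the cube at (8.5, 9) does not reach this height (z outside [6, 9.5]); the cylinder at (1, 1.5): section is a regular 12-gon, circumradius r=10 (perimeter = 2·12·10.000·sin(180°/12) = 62.12 mm); Taking the union: only the r=10 cylinder at (1, 1.5) is present, so the union is just that shape — boundary = 62.12 mm; the cube at (9, -1) is present — its section is the full 12×24.5 rectangle (perimeter 73.00 mm); Combining (union): the regions partially overlap (shared area 11.03 mm²), so the edge portions inside another operand are dropped and the merged outline is re-measured after clipping — boundary = 116.93 mm. So its perimeter = 116.93 mm. Layer 72 (z = 18): the cone is not intersected at this z (z outside [0, 16]); the cube at (8.5, 9) is absent (z outside [6, 9.5]); the cylinder at (1, 1.5) is absent (z outside [4.5, 16.5]); Merging all regions: nothing is present at this height; the cube at (9, -1) is present — its section is the full 12×24.5 rectangle (perimeter 73.00 mm); Taking the union: only the 12×24.5 cube at (9, -1) is present, so the union is just that shape — boundary = 73.00 mm. So its perimeter = 73.00 mm. Layer 65 is larger (116.93 vs 73.00 mm).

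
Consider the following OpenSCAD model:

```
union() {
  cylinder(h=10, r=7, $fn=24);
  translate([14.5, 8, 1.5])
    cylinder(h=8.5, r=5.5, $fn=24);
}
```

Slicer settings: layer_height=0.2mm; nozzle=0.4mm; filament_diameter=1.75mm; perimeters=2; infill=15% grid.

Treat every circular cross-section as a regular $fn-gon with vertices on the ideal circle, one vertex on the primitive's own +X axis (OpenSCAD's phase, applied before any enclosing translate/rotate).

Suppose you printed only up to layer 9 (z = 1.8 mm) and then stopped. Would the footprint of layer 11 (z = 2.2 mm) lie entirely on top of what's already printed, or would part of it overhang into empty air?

entirely on top

Compare the two slices. At z = 1.8: the r=7 cylinder contributes a regular 24-gon of circumradius 7 (area = (24/2)·7.000²·sin(360°/24) = 152.19 mm²); the cylinder at (14.5, 8): section is a regular 24-gon, circumradius r=5.5 (area = (24/2)·5.500²·sin(360°/24) = 93.95 mm²); Merging all regions: the 2 present regions are separate (no shared area or edge), so areas and boundary lengths simply add and each stays a separate island — area = 246.14 mm². At z = 2.2: the r=7 cylinder contributes a regular 24-gon of circumradius 7 (area = (24/2)·7.000²·sin(360°/24) = 152.19 mm²); the r=5.5 cylinder at (14.5, 8) contributes a regular 24-gon of circumradius 5.5 (area = (24/2)·5.500²·sin(360°/24) = 93.95 mm²); Combining (union): the 2 present regions are separate (no shared area or edge), so areas and boundary lengths simply add and each stays a separate island — area = 246.14 mm². Checking containment: the cross-section at z = 2.2 is a subset of the cross-section at z = 1.8.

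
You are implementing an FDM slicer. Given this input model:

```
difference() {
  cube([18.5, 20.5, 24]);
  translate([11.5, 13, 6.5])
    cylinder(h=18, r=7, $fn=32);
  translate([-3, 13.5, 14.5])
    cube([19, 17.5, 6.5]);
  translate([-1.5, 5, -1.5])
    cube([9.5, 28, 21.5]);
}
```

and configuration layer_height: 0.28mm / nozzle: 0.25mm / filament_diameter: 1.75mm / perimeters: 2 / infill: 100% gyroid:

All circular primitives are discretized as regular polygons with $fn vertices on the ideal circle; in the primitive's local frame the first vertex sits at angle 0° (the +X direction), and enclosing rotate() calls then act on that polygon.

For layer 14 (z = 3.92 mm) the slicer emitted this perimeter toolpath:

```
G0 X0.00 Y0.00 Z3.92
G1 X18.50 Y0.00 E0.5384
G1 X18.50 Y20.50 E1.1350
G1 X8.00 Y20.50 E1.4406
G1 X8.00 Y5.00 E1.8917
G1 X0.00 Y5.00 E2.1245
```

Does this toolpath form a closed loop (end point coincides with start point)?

Start point (G0): (0.00, 0.00). End point (last G1): the path does not return to the start — open.

no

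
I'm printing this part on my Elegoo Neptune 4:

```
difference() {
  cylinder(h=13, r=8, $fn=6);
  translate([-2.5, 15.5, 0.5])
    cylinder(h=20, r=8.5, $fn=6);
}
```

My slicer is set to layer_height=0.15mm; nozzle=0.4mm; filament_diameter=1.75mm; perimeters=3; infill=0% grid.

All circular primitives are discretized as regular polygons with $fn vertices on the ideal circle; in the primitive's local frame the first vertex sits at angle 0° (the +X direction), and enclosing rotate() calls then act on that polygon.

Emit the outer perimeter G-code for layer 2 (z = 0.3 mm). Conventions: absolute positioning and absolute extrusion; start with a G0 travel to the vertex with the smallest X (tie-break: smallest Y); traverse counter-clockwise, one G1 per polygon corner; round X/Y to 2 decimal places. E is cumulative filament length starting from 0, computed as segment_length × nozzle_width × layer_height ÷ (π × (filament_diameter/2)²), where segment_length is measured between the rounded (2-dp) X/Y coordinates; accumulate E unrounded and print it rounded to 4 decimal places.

At z = 0.3 mm: the cylinder: section is a regular 6-gon, circumradius r=8; the cylinder at (-2.5, 15.5) does not reach this height (z outside [0.5, 20.5]); After the difference (first − rest): none of the subtracted shapes is present at this height, so the r=8 cylinder is unchanged — 1 connected region. The outline is a single polygon with 6 vertices. Extrusion per mm of travel: 0.4 × 0.15 / (π × 0.875²) = 0.024945. Accumulating E over each segment gives final E = 1.1975.

G0 X-8.00 Y0.00 Z0.30
G1 X-4.00 Y-6.93 E0.1996
G1 X4.00 Y-6.93 E0.3992
G1 X8.00 Y0.00 E0.5988
G1 X4.00 Y6.93 E0.7984
G1 X-4.00 Y6.93 E0.9979
G1 X-8.00 Y0.00 E1.1975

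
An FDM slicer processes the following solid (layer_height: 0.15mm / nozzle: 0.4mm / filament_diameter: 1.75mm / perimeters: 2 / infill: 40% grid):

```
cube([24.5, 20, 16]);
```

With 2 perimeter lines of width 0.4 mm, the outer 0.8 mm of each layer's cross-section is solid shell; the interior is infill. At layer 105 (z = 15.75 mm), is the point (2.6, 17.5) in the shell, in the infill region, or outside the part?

At z = 15.75 mm: the cube (footprint 24.5×20) is included at this height. Overall, the cross-section is a single solid region. The nearest boundary edge runs (24.50, 20.00)→(0.00, 20.00); distance from the point to it = 2.50 mm. The point is inside the cross-section and 2.50 mm from the nearest boundary — more than the 0.8 mm shell width (2 × 0.4), so it's in the infill interior.

infill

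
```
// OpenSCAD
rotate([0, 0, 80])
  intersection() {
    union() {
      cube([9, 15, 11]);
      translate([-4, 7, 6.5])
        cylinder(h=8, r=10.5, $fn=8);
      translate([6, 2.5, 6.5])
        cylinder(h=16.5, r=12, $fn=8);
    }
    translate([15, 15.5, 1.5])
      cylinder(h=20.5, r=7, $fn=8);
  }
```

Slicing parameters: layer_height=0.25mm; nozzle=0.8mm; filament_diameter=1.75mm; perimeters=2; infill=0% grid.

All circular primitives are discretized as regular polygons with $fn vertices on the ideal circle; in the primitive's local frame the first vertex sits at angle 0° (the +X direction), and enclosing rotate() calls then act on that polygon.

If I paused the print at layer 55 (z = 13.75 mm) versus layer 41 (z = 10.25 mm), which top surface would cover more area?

Layer 55 (z = 13.75): the cube is not intersected at this z (z outside [0, 11]); the r=10.5 cylinder at (-4, 7) contributes a regular 8-gon of circumradius 10.5 (area = (8/2)·10.500²·sin(360°/8) = 311.83 mm²); the r=12 cylinder at (6, 2.5) gives a regular 8-gon of circumradius 12 (constant along its height) (area = (8/2)·12.000²·sin(360°/8) = 407.29 mm²); Combining (union): the regions partially overlap — summed areas 719.13 mm² minus the doubly-counted overlap 132.67 mm² gives 586.46 mm² — area = 586.46 mm²; the cylinder at (15, 15.5): section is a regular 8-gon, circumradius r=7 (area = (8/2)·7.000²·sin(360°/8) = 138.59 mm²); Keeping only the common overlap: the r=7 cylinder at (15, 15.5) partially overlaps that combined region; clipping to the common part keeps 12.54 mm² — area = 12.54 mm²; (rotated 80° about Z; rotation is an isometry so areas/perimeters/island counts are preserved). So its area = 12.54 mm². Layer 41 (z = 10.25): the cube (footprint 9×15) is included at this height (area 135.00 mm²); the r=10.5 cylinder at (-4, 7) contributes a regular 8-gon of circumradius 10.5 (area = (8/2)·10.500²·sin(360°/8) = 311.83 mm²); the r=12 cylinder at (6, 2.5) contributes a regular 8-gon of circumradius 12 (area = (8/2)·12.000²·sin(360°/8) = 407.29 mm²); Taking the union: the regions partially overlap — summed areas 854.13 mm² minus the doubly-counted overlap 261.42 mm² gives 592.71 mm² — area = 592.71 mm²; the cylinder at (15, 15.5): section is a regular 8-gon, circumradius r=7 (area = (8/2)·7.000²·sin(360°/8) = 138.59 mm²); After intersecting: the r=7 cylinder at (15, 15.5) partially overlaps that combined region; clipping to the common part keeps 13.30 mm² — area = 13.30 mm²; (rotated 80° about Z; rotation is an isometry so areas/perimeters/island counts are preserved). So its area = 13.30 mm². Layer 41 is larger (13.30 vs 12.54 mm²).

layer 41 (z = 10.25 mm)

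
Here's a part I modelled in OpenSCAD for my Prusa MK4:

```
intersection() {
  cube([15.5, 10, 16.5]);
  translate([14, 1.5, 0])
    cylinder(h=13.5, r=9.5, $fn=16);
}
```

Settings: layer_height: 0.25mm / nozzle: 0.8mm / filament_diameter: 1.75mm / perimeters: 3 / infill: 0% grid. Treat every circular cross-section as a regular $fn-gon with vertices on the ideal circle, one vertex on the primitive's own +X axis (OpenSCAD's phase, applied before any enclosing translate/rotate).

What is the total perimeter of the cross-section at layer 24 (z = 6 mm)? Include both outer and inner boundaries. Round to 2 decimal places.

38.40 mm

At z = 6 mm: the cube is present — its section is the full 15.5×10 rectangle (perimeter 51.00 mm); the r=9.5 cylinder at (14, 1.5) contributes a regular 16-gon of circumradius 9.5 (perimeter = 2·16·9.500·sin(180°/16) = 59.31 mm); After intersecting: the r=9.5 cylinder at (14, 1.5) partially overlaps the 15.5×10 cube; clipping to the common part keeps 95.72 mm² — boundary = 38.40 mm. Overall, the cross-section is a single solid region. Total boundary length (outer) = 38.40 mm.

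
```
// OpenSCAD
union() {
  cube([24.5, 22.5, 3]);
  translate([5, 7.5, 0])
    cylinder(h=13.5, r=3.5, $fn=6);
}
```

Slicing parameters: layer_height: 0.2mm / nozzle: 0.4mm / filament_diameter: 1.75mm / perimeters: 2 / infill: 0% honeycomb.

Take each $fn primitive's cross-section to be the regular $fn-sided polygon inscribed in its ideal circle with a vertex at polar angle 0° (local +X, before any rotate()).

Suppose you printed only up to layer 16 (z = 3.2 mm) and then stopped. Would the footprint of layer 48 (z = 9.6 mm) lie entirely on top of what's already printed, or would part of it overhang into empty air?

Compare the two slices. At z = 3.2: the cube is absent (z outside [0, 3]); the r=3.5 cylinder at (5, 7.5) contributes a regular 6-gon of circumradius 3.5 (area = (6/2)·3.500²·sin(360°/6) = 31.83 mm²); Merging all regions: only the r=3.5 cylinder at (5, 7.5) is present, so the union is just that shape — area = 31.83 mm². At z = 9.6: the cube does not reach this height (z outside [0, 3]); the r=3.5 cylinder at (5, 7.5) gives a regular 6-gon of circumradius 3.5 (constant along its height) (area = (6/2)·3.500²·sin(360°/6) = 31.83 mm²); Taking the union: only the r=3.5 cylinder at (5, 7.5) is present, so the union is just that shape — area = 31.83 mm². Checking containment: the cross-section at z = 9.6 is a subset of the cross-section at z = 3.2.

entirely on top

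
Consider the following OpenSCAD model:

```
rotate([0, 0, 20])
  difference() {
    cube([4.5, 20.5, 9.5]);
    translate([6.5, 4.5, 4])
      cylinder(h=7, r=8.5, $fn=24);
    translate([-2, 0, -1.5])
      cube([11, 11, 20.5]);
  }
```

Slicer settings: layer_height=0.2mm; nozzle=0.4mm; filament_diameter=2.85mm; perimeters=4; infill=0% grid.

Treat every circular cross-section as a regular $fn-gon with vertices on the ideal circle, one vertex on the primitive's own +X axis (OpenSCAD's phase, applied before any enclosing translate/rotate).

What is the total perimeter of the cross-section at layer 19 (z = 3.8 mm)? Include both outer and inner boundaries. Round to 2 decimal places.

28.00 mm

At z = 3.8 mm: the cube is present — its section is the full 4.5×20.5 rectangle (perimeter 50.00 mm); the cylinder at (6.5, 4.5) is absent (z outside [4, 11]); the cube at (-2, 0) (footprint 11×11) is included at this height (perimeter 44.00 mm); Subtracting the remaining from the first: starting from the 4.5×20.5 cube, the 11×11 cube at (-2, 0) partially overlaps it — only the 49.50 mm² overlap (of its 121.00 mm²) is removed, clipping the outline — boundary = 28.00 mm; (whole slice rotated 20° about Z — lengths, areas and connectivity unchanged). Overall, the cross-section is a single solid region. Total boundary length (outer) = 28.00 mm.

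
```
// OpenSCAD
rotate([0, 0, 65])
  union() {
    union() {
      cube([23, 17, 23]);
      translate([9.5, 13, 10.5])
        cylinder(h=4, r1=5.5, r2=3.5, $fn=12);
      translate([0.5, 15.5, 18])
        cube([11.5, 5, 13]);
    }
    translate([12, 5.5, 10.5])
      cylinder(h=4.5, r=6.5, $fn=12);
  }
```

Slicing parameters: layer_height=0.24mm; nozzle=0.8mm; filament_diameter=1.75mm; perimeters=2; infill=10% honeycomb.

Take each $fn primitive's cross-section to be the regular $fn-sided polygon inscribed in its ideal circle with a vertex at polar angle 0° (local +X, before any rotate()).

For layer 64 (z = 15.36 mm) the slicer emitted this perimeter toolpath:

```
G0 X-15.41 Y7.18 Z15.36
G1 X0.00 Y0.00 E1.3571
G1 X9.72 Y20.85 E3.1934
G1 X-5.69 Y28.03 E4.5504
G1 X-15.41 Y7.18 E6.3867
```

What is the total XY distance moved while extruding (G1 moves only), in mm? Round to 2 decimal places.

Sum the Euclidean lengths of each G1 segment: total = 80.01 mm.

80.01 mm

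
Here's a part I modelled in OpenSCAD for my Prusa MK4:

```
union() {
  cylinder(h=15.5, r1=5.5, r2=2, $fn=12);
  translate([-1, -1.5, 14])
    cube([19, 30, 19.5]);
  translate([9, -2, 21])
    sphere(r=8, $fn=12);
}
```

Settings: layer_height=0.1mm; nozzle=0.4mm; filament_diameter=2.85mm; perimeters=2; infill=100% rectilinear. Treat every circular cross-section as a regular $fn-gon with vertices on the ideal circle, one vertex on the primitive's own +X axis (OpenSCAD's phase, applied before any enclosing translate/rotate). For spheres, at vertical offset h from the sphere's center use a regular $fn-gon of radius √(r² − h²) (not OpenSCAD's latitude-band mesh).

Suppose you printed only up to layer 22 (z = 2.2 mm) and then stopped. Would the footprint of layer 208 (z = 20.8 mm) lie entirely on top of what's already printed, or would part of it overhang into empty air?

Compare the two slices. At z = 2.2: the cone contributes a regular 12-gon of circumradius 5.003 (interpolated between r1=5.5 and r2=2 at t=0.142) (area = (12/2)·5.003²·sin(360°/12) = 75.10 mm²); the cube at (-1, -1.5) is absent (z outside [14, 33.5]); the sphere at (9, -2) is absent (|z−center|=18.800 > r=8); Taking the union: only the cone is present, so the union is just that shape — area = 75.10 mm². At z = 20.8: the cone is absent (z outside [0, 15.5]); the cube at (-1, -1.5) is present — its section is the full 19×30 rectangle (area 570.00 mm²); the sphere at (9, -2): section is a regular 12-gon, circumradius = √(r²−h²) = √(8²−0.2²) = 7.997 (area = (12/2)·7.997²·sin(360°/12) = 191.88 mm²); Merging all regions: the regions partially overlap — summed areas 761.88 mm² minus the doubly-counted overlap 88.01 mm² gives 673.87 mm² — area = 673.87 mm². Checking containment: at z = 20.8 the cross-section extends beyond the z = 2.2 cross-section by about 634.30 mm².

part overhangs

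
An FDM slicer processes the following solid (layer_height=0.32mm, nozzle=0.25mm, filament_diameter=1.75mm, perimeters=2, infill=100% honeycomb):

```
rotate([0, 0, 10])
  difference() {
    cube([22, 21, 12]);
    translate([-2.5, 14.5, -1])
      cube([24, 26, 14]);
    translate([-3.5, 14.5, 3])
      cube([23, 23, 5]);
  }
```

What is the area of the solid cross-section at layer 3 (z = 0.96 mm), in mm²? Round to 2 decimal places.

322.25 mm²

At z = 0.96 mm: the 22×21 cube contributes its full rectangle (area 462.00 mm²); the cube at (-2.5, 14.5) is present — its section is the full 24×26 rectangle (area 624.00 mm²); the cube at (-3.5, 14.5) is not intersected at this z (z outside [3, 8]); Subtracting the remaining from the first: starting from the 22×21 cube (462.00 mm²), the 24×26 cube at (-2.5, 14.5) partially overlaps it — only the 139.75 mm² overlap (of its 624.00 mm²) is removed, clipping the outline — area = 322.25 mm²; (whole slice rotated 10° about Z — lengths, areas and connectivity unchanged). Overall, the cross-section is a single solid region. Net area = 322.25 mm².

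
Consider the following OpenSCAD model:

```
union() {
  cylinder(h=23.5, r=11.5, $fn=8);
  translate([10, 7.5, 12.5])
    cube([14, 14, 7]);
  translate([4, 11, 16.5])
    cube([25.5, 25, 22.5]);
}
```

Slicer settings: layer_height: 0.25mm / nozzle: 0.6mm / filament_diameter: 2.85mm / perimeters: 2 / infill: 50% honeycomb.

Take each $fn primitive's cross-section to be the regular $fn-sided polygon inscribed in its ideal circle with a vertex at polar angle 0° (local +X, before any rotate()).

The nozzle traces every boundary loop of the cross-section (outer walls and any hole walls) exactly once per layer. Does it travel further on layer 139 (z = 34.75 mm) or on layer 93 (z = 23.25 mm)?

layer 93 (z = 23.25 mm)

Layer 139 (z = 34.75): the cylinder does not reach this height (z outside [0, 23.5]); the cube at (10, 7.5) is absent (z outside [12.5, 19.5]); the cube at (4, 11) is present — its section is the full 25.5×25 rectangle (perimeter 101.00 mm); Merging all regions: only the 25.5×25 cube at (4, 11) is present, so the union is just that shape — boundary = 101.00 mm. So its perimeter = 101.00 mm. Layer 93 (z = 23.25): the r=11.5 cylinder contributes a regular 8-gon of circumradius 11.5 (perimeter = 2·8·11.500·sin(180°/8) = 70.41 mm); the cube at (10, 7.5) does not reach this height (z outside [12.5, 19.5]); the 25.5×25 cube at (4, 11) contributes its full rectangle (perimeter 101.00 mm); Taking the union: the 2 present regions are separate (no shared area or edge), so areas and boundary lengths simply add and each stays a separate island — boundary = 171.41 mm. So its perimeter = 171.41 mm. Layer 93 is larger (171.41 vs 101.00 mm).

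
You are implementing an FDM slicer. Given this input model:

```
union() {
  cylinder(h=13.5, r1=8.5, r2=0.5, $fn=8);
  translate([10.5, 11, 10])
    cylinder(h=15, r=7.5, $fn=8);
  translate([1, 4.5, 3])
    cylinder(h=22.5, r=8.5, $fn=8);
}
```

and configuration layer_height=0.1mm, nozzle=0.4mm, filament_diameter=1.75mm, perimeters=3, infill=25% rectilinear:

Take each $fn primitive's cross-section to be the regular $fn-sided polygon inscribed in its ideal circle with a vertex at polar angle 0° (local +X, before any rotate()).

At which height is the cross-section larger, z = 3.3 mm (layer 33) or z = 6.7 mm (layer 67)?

layer 33 (z = 3.3 mm)

Layer 33 (z = 3.3): the cone: at t=0.244 of its height the radius interpolates to r₁+(r₂−r₁)t = 6.544, giving a regular 8-gon of that circumradius (area = (8/2)·6.544²·sin(360°/8) = 121.14 mm²); the cylinder at (10.5, 11) does not reach this height (z outside [10, 25]); the r=8.5 cylinder at (1, 4.5) contributes a regular 8-gon of circumradius 8.5 (area = (8/2)·8.500²·sin(360°/8) = 204.35 mm²); Taking the union: the regions partially overlap — summed areas 325.49 mm² minus the doubly-counted overlap 92.19 mm² gives 233.30 mm² — area = 233.30 mm². So its area = 233.30 mm². Layer 67 (z = 6.7): the cone: at t=0.496 of its height the radius interpolates to r₁+(r₂−r₁)t = 4.530, giving a regular 8-gon of that circumradius (area = (8/2)·4.530²·sin(360°/8) = 58.03 mm²); the cylinder at (10.5, 11) is not intersected at this z (z outside [10, 25]); the cylinder at (1, 4.5): section is a regular 8-gon, circumradius r=8.5 (area = (8/2)·8.500²·sin(360°/8) = 204.35 mm²); Taking the union: the regions partially overlap — summed areas 262.39 mm² minus the doubly-counted overlap 54.00 mm² gives 208.39 mm² — area = 208.39 mm². So its area = 208.39 mm². Layer 33 is larger (233.30 vs 208.39 mm²).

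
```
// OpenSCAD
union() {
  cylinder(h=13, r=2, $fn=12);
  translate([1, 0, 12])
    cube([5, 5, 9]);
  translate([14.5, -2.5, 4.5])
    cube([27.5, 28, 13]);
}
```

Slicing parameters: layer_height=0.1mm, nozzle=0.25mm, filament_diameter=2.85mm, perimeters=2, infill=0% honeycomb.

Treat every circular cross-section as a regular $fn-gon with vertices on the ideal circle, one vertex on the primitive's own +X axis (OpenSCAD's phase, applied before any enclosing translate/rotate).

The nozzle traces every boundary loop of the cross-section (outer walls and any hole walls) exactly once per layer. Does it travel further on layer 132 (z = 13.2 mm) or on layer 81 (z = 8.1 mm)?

Layer 132 (z = 13.2): the cylinder is absent (z outside [0, 13]); the cube at (1, 0) is present — its section is the full 5×5 rectangle (perimeter 20.00 mm); the cube at (14.5, -2.5) (footprint 27.5×28) is included at this height (perimeter 111.00 mm); Merging all regions: the 2 present regions are separate (no shared area or edge), so areas and boundary lengths simply add and each stays a separate island — boundary = 131.00 mm. So its perimeter = 131.00 mm. Layer 81 (z = 8.1): the r=2 cylinder contributes a regular 12-gon of circumradius 2 (perimeter = 2·12·2.000·sin(180°/12) = 12.42 mm); the cube at (1, 0) is absent (z outside [12, 21]); the 27.5×28 cube at (14.5, -2.5) contributes its full rectangle (perimeter 111.00 mm); Combining (union): the 2 present regions are separate (no shared area or edge), so areas and boundary lengths simply add and each stays a separate island — boundary = 123.42 mm. So its perimeter = 123.42 mm. Layer 132 is larger (131.00 vs 123.42 mm).

layer 132 (z = 13.2 mm)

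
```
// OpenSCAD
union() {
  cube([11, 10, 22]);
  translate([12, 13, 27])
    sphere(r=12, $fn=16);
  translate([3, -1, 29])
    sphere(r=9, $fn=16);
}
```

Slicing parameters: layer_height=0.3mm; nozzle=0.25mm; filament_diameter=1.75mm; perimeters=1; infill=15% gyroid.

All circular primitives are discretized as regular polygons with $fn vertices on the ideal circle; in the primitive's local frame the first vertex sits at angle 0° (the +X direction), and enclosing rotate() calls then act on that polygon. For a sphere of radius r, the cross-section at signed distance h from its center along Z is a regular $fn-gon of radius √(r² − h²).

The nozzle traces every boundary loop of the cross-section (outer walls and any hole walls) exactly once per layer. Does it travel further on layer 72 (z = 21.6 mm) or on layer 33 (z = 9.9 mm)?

Layer 72 (z = 21.6): the cube (footprint 11×10) is included at this height (perimeter 42.00 mm); the r=12 sphere at (12, 13) slices to a regular 16-gon of circumradius 10.716 (√(r²−h²) with h=5.4 from center) (perimeter = 2·16·10.716·sin(180°/16) = 66.90 mm); the r=9 sphere at (3, -1) contributes a regular 16-gon of circumradius √(9²−7.4²) = 5.122 (perimeter = 2·16·5.122·sin(180°/16) = 31.98 mm); Combining (union): the regions partially overlap (shared area 75.30 mm²), so the edge portions inside another operand are dropped and the merged outline is re-measured after clipping — boundary = 90.41 mm. So its perimeter = 90.41 mm. Layer 33 (z = 9.9): the cube (footprint 11×10) is included at this height (perimeter 42.00 mm); the sphere at (12, 13) is not intersected at this z (|z−center|=17.100 > r=12); the sphere at (3, -1) is not intersected at this z (|z−center|=19.100 > r=9); Merging all regions: only the 11×10 cube is present, so the union is just that shape — boundary = 42.00 mm. So its perimeter = 42.00 mm. Layer 72 is larger (90.41 vs 42.00 mm).

layer 72 (z = 21.6 mm)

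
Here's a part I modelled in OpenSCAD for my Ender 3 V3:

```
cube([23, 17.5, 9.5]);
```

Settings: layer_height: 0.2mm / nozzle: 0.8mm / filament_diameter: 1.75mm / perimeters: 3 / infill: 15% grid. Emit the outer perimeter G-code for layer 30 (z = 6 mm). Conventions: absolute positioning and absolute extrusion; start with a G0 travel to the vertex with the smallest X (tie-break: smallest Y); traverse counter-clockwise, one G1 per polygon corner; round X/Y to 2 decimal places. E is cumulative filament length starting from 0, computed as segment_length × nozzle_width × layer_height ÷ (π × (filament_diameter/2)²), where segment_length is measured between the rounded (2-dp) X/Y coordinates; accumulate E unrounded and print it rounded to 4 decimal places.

At z = 6 mm: the cube is present — its section is the full 23×17.5 rectangle. The outline is a single polygon with 4 vertices. Extrusion per mm of travel: 0.8 × 0.2 / (π × 0.875²) = 0.066520. Accumulating E over each segment gives final E = 5.3881.

G0 X0.00 Y0.00 Z6.00
G1 X23.00 Y0.00 E1.5300
G1 X23.00 Y17.50 E2.6941
G1 X0.00 Y17.50 E4.2240
G1 X0.00 Y0.00 E5.3881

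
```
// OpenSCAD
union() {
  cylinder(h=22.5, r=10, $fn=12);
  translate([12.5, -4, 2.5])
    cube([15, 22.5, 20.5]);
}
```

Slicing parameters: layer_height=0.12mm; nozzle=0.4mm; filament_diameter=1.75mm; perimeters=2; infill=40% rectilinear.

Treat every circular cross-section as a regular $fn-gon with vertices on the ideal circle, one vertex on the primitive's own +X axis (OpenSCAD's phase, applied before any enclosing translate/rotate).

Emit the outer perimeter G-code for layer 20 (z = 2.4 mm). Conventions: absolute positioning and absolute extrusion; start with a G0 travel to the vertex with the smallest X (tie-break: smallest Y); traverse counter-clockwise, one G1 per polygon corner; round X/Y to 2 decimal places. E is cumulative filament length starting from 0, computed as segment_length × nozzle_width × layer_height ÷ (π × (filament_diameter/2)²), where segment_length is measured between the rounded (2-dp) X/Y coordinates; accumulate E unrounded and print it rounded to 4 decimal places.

G0 X-10.00 Y0.00 Z2.40
G1 X-8.66 Y-5.00 E0.1033
G1 X-5.00 Y-8.66 E0.2066
G1 X0.00 Y-10.00 E0.3099
G1 X5.00 Y-8.66 E0.4132
G1 X8.66 Y-5.00 E0.5165
G1 X10.00 Y0.00 E0.6198
G1 X8.66 Y5.00 E0.7231
G1 X5.00 Y8.66 E0.8264
G1 X0.00 Y10.00 E0.9297
G1 X-5.00 Y8.66 E1.0330
G1 X-8.66 Y5.00 E1.1363
G1 X-10.00 Y0.00 E1.2396

At z = 2.4 mm: the r=10 cylinder gives a regular 12-gon of circumradius 10 (constant along its height); the cube at (12.5, -4) is not intersected at this z (z outside [2.5, 23]); Combining (union): only the r=10 cylinder is present, so the union is just that shape — 1 connected region. The outline is a single polygon with 12 vertices. Extrusion per mm of travel: 0.4 × 0.12 / (π × 0.875²) = 0.019956. Accumulating E over each segment gives final E = 1.2396.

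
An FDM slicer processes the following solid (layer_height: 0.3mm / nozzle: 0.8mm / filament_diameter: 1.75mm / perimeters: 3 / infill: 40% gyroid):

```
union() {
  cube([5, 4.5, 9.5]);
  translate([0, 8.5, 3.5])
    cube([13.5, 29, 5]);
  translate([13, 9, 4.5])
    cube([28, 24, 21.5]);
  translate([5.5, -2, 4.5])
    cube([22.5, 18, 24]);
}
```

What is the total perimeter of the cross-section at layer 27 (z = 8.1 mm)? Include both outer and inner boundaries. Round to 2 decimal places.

180.00 mm

At z = 8.1 mm: the cube is present — its section is the full 5×4.5 rectangle (perimeter 19.00 mm); the cube at (0, 8.5) is present — its section is the full 13.5×29 rectangle (perimeter 85.00 mm); the cube at (13, 9) is present — its section is the full 28×24 rectangle (perimeter 104.00 mm); the cube at (5.5, -2) is present — its section is the full 22.5×18 rectangle (perimeter 81.00 mm); Merging all regions: the regions partially overlap (shared area 173.50 mm²), so the edge portions inside another operand are dropped and the merged outline is re-measured after clipping — boundary = 180.00 mm. Overall, the cross-section has 2 separate islands. Total boundary length (outer) = 180.00 mm.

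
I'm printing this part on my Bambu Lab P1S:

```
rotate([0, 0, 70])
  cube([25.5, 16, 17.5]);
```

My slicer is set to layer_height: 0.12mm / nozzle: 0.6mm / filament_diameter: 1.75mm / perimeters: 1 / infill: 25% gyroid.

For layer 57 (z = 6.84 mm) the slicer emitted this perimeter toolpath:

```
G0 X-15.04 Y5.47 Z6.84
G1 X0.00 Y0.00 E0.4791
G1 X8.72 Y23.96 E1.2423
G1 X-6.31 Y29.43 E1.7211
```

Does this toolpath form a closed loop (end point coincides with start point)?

no

Start point (G0): (-15.04, 5.47). End point (last G1): the path does not return to the start — open.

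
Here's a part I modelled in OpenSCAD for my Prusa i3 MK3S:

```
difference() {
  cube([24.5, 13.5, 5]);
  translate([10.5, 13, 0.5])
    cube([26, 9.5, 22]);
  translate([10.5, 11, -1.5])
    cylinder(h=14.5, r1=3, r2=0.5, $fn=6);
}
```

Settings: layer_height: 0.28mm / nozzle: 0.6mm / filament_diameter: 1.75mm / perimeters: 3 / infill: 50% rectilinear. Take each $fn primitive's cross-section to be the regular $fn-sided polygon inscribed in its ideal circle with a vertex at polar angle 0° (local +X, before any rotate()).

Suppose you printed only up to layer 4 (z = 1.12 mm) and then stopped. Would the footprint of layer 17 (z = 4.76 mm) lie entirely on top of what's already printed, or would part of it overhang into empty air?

part overhangs

Compare the two slices. At z = 1.12: the 24.5×13.5 cube contributes its full rectangle (area 330.75 mm²); the cube at (10.5, 13) is present — its section is the full 26×9.5 rectangle (area 247.00 mm²); the cone at (10.5, 11) contributes a regular 6-gon of circumradius 2.548 (interpolated between r1=3 and r2=0.5 at t=0.181) (area = (6/2)·2.548²·sin(360°/6) = 16.87 mm²); Subtracting the remaining from the first: starting from the 24.5×13.5 cube (330.75 mm²), the 26×9.5 cube at (10.5, 13) partially overlaps it — only the 7.00 mm² overlap (of its 247.00 mm²) is removed, clipping the outline; the cone at (10.5, 11) partially overlaps it — only the 16.60 mm² overlap (of its 16.87 mm²) is removed, clipping the outline — area = 307.15 mm². At z = 4.76: the cube (footprint 24.5×13.5) is included at this height (area 330.75 mm²); the cube at (10.5, 13) is present — its section is the full 26×9.5 rectangle (area 247.00 mm²); the cone at (10.5, 11) (r1=3→r2=0.5) has section circumradius 1.921 here — a regular 6-gon (area = (6/2)·1.921²·sin(360°/6) = 9.58 mm²); Taking the first minus the rest: starting from the 24.5×13.5 cube (330.75 mm²), the 26×9.5 cube at (10.5, 13) partially overlaps it — only the 7.00 mm² overlap (of its 247.00 mm²) is removed, clipping the outline; the cone at (10.5, 11) lies wholly inside it (removes its full 9.58 mm² and its 11.52 mm outline becomes a hole wall) — area = 314.17 mm². Checking containment: at z = 4.76 the cross-section extends beyond the z = 1.12 cross-section by about 7.01 mm².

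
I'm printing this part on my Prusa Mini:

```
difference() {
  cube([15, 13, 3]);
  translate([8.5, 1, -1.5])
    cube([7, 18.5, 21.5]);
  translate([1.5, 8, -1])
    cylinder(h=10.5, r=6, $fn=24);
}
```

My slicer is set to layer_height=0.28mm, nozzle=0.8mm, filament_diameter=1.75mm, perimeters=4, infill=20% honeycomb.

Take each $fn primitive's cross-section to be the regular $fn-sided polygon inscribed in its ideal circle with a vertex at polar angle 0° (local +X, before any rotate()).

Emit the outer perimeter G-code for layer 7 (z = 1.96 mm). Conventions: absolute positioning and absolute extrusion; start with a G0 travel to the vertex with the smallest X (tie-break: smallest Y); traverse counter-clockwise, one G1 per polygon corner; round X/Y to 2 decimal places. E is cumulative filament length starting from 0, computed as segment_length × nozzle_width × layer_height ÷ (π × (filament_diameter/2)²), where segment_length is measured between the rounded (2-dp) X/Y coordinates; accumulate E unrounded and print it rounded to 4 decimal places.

At z = 1.96 mm: the 15×13 cube contributes its full rectangle; the 7×18.5 cube at (8.5, 1) contributes its full rectangle; the r=6 cylinder at (1.5, 8) gives a regular 24-gon of circumradius 6 (constant along its height); Subtracting the remaining from the first: starting from the 15×13 cube, the 7×18.5 cube at (8.5, 1) partially overlaps it — only the 78.00 mm² overlap (of its 129.50 mm²) is removed, clipping the outline; the r=6 cylinder at (1.5, 8) partially overlaps it — only the 70.12 mm² overlap (of its 111.81 mm²) is removed, clipping the outline — 1 connected region. The outline is a single polygon with 17 vertices. Extrusion per mm of travel: 0.8 × 0.28 / (π × 0.875²) = 0.093128. Accumulating E over each segment gives final E = 5.3357.

G0 X0.00 Y0.00 Z1.96
G1 X15.00 Y0.00 E1.3969
G1 X15.00 Y1.00 E1.4901
G1 X8.50 Y1.00 E2.0954
G1 X8.50 Y13.00 E3.2129
G1 X4.76 Y13.00 E3.5612
G1 X5.74 Y12.24 E3.6767
G1 X6.70 Y11.00 E3.8228
G1 X7.30 Y9.55 E3.9689
G1 X7.50 Y8.00 E4.1145
G1 X7.30 Y6.45 E4.2600
G1 X6.70 Y5.00 E4.4061
G1 X5.74 Y3.76 E4.5522
G1 X4.50 Y2.80 E4.6982
G1 X3.05 Y2.20 E4.8444
G1 X1.50 Y2.00 E4.9899
G1 X0.00 Y2.20 E5.1308
G1 X0.00 Y0.00 E5.3357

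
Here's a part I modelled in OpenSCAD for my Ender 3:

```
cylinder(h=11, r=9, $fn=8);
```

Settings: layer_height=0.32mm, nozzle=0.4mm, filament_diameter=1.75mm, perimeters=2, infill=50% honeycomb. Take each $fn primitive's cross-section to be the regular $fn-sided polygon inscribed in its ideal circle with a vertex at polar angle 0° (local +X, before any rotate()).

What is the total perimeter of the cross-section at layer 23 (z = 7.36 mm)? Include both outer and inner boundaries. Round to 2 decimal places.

55.11 mm

At z = 7.36 mm: the r=9 cylinder gives a regular 8-gon of circumradius 9 (constant along its height) (perimeter = 2·8·9.000·sin(180°/8) = 55.11 mm). Overall, the cross-section is a single solid region. Total boundary length (outer) = 55.11 mm.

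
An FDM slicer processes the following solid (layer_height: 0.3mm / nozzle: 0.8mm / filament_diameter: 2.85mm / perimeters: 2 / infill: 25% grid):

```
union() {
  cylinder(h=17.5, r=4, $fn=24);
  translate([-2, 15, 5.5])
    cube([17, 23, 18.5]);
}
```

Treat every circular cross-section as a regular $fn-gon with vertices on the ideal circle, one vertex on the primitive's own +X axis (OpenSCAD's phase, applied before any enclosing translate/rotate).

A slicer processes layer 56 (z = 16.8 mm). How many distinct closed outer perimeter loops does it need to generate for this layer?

At z = 16.8 mm: the r=4 cylinder gives a regular 24-gon of circumradius 4 (constant along its height); the cube at (-2, 15) (footprint 17×23) is included at this height; Combining (union): the 2 present regions are separate (no shared area or edge), so areas and boundary lengths simply add and each stays a separate island — 2 connected regions. The result has 2 disconnected regions.

2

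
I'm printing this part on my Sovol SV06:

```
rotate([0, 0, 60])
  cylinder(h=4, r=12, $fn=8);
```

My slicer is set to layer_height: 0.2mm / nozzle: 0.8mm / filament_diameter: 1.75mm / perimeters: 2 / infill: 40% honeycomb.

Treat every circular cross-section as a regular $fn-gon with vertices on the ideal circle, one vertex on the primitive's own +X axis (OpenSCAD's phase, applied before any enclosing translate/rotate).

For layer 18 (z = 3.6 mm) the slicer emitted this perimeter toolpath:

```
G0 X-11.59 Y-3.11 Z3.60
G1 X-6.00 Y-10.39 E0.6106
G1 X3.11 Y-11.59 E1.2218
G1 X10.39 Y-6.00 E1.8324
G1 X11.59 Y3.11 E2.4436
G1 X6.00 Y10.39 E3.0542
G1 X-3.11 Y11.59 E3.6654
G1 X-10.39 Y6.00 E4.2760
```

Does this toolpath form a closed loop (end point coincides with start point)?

Start point (G0): (-11.59, -3.11). End point (last G1): the path does not return to the start — open.

no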